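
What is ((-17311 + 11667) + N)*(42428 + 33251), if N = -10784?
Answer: -1243254612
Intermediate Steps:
((-17311 + 11667) + N)*(42428 + 33251) = ((-17311 + 11667) - 10784)*(42428 + 33251) = (-5644 - 10784)*75679 = -16428*75679 = -1243254612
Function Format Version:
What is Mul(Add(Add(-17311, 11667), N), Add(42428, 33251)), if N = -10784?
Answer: -1243254612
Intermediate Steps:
Mul(Add(Add(-17311, 11667), N), Add(42428, 33251)) = Mul(Add(Add(-17311, 11667), -10784), Add(42428, 33251)) = Mul(Add(-5644, -10784), 75679) = Mul(-16428, 75679) = -1243254612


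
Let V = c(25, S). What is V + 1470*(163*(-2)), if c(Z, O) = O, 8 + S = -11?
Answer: -479239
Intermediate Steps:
S = -19 (S = -8 - 11 = -19)
V = -19
V + 1470*(163*(-2)) = -19 + 1470*(163*(-2)) = -19 + 1470*(-326) = -19 - 479220 = -479239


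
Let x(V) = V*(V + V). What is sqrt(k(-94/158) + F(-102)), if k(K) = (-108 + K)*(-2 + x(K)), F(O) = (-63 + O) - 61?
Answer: I*sqrt(3337414882)/6241 ≈ 9.2566*I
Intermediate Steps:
F(O) = -124 + O
x(V) = 2*V**2 (x(V) = V*(2*V) = 2*V**2)
k(K) = (-108 + K)*(-2 + 2*K**2)
sqrt(k(-94/158) + F(-102)) = sqrt((216 - 216*(-94/158)**2 - (-188)/158 + 2*(-94/158)**3) + (-124 - 102)) = sqrt((216 - 216*(-94*1/158)**2 - (-188)/158 + 2*(-94*1/158)**3) - 226) = sqrt((216 - 216*(-47/79)**2 - 2*(-47/79) + 2*(-47/79)**3) - 226) = sqrt((216 - 216*2209/6241 + 94/79 + 2*(-103823/493039)) - 226) = sqrt((216 - 477144/6241 + 94/79 - 207646/493039) - 226) = sqrt(69181056/493039 - 226) = sqrt(-42245758/493039) = I*sqrt(3337414882)/6241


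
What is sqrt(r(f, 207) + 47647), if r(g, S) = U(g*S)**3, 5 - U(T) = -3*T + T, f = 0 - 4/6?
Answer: 12*I*sqrt(137881) ≈ 4455.9*I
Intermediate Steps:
f = -2/3 (f = 0 - 4*1/6 = 0 - 2/3 = -2/3 ≈ -0.66667)
U(T) = 5 + 2*T (U(T) = 5 - (-3*T + T) = 5 - (-2)*T = 5 + 2*T)
r(g, S) = (5 + 2*S*g)**3 (r(g, S) = (5 + 2*(g*S))**3 = (5 + 2*(S*g))**3 = (5 + 2*S*g)**3)
sqrt(r(f, 207) + 47647) = sqrt((5 + 2*207*(-2/3))**3 + 47647) = sqrt((5 - 276)**3 + 47647) = sqrt((-271)**3 + 47647) = sqrt(-19902511 + 47647) = sqrt(-19854864) = 12*I*sqrt(137881)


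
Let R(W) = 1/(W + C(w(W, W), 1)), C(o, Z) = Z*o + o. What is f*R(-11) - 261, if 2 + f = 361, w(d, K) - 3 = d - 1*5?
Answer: -10016/37 ≈ -270.70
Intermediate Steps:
w(d, K) = -2 + d (w(d, K) = 3 + (d - 1*5) = 3 + (d - 5) = 3 + (-5 + d) = -2 + d)
C(o, Z) = o + Z*o
f = 359 (f = -2 + 361 = 359)
R(W) = 1/(-4 + 3*W) (R(W) = 1/(W + (-2 + W)*(1 + 1)) = 1/(W + (-2 + W)*2) = 1/(W + (-4 + 2*W)) = 1/(-4 + 3*W))
f*R(-11) - 261 = 359/(-4 + 3*(-11)) - 261 = 359/(-4 - 33) - 261 = 359/(-37) - 261 = 359*(-1/37) - 261 = -359/37 - 261 = -10016/37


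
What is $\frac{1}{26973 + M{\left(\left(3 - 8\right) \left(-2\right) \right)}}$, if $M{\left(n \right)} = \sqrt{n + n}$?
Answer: $\frac{26973}{727542709} - \frac{2 \sqrt{5}}{727542709} \approx 3.7068 \cdot 10^{-5}$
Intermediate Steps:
$M{\left(n \right)} = \sqrt{2} \sqrt{n}$ ($M{\left(n \right)} = \sqrt{2 n} = \sqrt{2} \sqrt{n}$)
$\frac{1}{26973 + M{\left(\left(3 - 8\right) \left(-2\right) \right)}} = \frac{1}{26973 + \sqrt{2} \sqrt{\left(3 - 8\right) \left(-2\right)}} = \frac{1}{26973 + \sqrt{2} \sqrt{\left(-5\right) \left(-2\right)}} = \frac{1}{26973 + \sqrt{2} \sqrt{10}} = \frac{1}{26973 + 2 \sqrt{5}}$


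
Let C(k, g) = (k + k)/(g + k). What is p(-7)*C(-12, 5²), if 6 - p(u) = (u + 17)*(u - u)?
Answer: -144/13 ≈ -11.077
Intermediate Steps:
C(k, g) = 2*k/(g + k) (C(k, g) = (2*k)/(g + k) = 2*k/(g + k))
p(u) = 6 (p(u) = 6 - (u + 17)*(u - u) = 6 - (17 + u)*0 = 6 - 1*0 = 6 + 0 = 6)
p(-7)*C(-12, 5²) = 6*(2*(-12)/(5² - 12)) = 6*(2*(-12)/(25 - 12)) = 6*(2*(-12)/13) = 6*(2*(-12)*(1/13)) = 6*(-24/13) = -144/13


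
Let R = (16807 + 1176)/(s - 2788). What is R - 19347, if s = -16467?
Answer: -372544468/19255 ≈ -19348.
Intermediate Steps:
R = -17983/19255 (R = (16807 + 1176)/(-16467 - 2788) = 17983/(-19255) = 17983*(-1/19255) = -17983/19255 ≈ -0.93394)
R - 19347 = -17983/19255 - 19347 = -372544468/19255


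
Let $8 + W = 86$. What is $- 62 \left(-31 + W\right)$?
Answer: $-2914$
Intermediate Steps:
$W = 78$ ($W = -8 + 86 = 78$)
$- 62 \left(-31 + W\right) = - 62 \left(-31 + 78\right) = \left(-62\right) 47 = -2914$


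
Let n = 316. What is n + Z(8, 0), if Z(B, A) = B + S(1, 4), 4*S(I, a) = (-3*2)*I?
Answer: 645/2 ≈ 322.50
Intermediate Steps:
S(I, a) = -3*I/2 (S(I, a) = ((-3*2)*I)/4 = (-6*I)/4 = -3*I/2)
Z(B, A) = -3/2 + B (Z(B, A) = B - 3/2*1 = B - 3/2 = -3/2 + B)
n + Z(8, 0) = 316 + (-3/2 + 8) = 316 + 13/2 = 645/2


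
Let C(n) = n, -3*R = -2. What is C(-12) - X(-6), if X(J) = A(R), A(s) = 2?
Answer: -14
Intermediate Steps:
R = ⅔ (R = -⅓*(-2) = ⅔ ≈ 0.66667)
X(J) = 2
C(-12) - X(-6) = -12 - 1*2 = -12 - 2 = -14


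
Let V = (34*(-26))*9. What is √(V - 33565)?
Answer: I*√41521 ≈ 203.77*I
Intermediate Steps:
V = -7956 (V = -884*9 = -7956)
√(V - 33565) = √(-7956 - 33565) = √(-41521) = I*√41521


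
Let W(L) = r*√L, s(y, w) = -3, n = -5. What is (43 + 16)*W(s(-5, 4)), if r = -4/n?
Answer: 236*I*√3/5 ≈ 81.753*I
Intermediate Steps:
r = ⅘ (r = -4/(-5) = -4*(-⅕) = ⅘ ≈ 0.80000)
W(L) = 4*√L/5
(43 + 16)*W(s(-5, 4)) = (43 + 16)*(4*√(-3)/5) = 59*(4*(I*√3)/5) = 59*(4*I*√3/5) = 236*I*√3/5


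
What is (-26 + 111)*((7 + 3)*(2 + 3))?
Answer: 4250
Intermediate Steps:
(-26 + 111)*((7 + 3)*(2 + 3)) = 85*(10*5) = 85*50 = 4250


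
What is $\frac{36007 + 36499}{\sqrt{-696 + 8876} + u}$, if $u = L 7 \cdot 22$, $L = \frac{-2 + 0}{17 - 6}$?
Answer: $\frac{507542}{1849} + \frac{36253 \sqrt{2045}}{1849} \approx 1161.1$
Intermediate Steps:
$L = - \frac{2}{11} \approx -0.18182$
$u = -28$ ($u = \left(- \frac{2}{11}\right) 7 \cdot 22 = \left(- \frac{14}{11}\right) 22 = -28$)
$\frac{36007 + 36499}{\sqrt{-696 + 8876} + u} = \frac{36007 + 36499}{\sqrt{-696 + 8876} - 28} = \frac{72506}{\sqrt{8180} - 28} = \frac{72506}{2 \sqrt{2045} - 28} = \frac{72506}{-28 + 2 \sqrt{2045}}$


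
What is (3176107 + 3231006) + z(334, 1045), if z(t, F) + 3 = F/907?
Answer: 5811249815/907 ≈ 6.4071e+6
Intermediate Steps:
z(t, F) = -3 + F/907
(3176107 + 3231006) + z(334, 1045) = (3176107 + 3231006) + (-3 + (1/907)*1045) = 6407113 + (-3 + 1045/907) = 6407113 - 1676/907 = 5811249815/907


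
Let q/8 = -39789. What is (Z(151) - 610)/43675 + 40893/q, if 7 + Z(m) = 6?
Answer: -660163469/4634092200 ≈ -0.14246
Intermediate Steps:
q = -318312 (q = 8*(-39789) = -318312)
Z(m) = -1 (Z(m) = -7 + 6 = -1)
(Z(151) - 610)/43675 + 40893/q = (-1 - 610)/43675 + 40893/(-318312) = -611*1/43675 + 40893*(-1/318312) = -611/43675 - 13631/106104 = -660163469/4634092200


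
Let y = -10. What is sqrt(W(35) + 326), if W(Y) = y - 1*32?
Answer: 2*sqrt(71) ≈ 16.852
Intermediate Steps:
W(Y) = -42 (W(Y) = -10 - 1*32 = -10 - 32 = -42)
sqrt(W(35) + 326) = sqrt(-42 + 326) = sqrt(284) = 2*sqrt(71)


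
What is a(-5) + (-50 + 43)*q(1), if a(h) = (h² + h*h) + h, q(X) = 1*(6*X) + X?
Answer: -4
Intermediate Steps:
q(X) = 7*X (q(X) = 6*X + X = 7*X)
a(h) = h + 2*h² (a(h) = (h² + h²) + h = 2*h² + h = h + 2*h²)
a(-5) + (-50 + 43)*q(1) = -5*(1 + 2*(-5)) + (-50 + 43)*(7*1) = -5*(1 - 10) - 7*7 = -5*(-9) - 49 = 45 - 49 = -4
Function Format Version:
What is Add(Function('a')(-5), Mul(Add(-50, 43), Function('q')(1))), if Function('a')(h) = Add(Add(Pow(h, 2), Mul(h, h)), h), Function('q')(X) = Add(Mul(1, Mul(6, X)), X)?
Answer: -4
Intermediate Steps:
Function('q')(X) = Mul(7, X) (Function('q')(X) = Add(Mul(6, X), X) = Mul(7, X))
Function('a')(h) = Add(h, Mul(2, Pow(h, 2))) (Function('a')(h) = Add(Add(Pow(h, 2), Pow(h, 2)), h) = Add(Mul(2, Pow(h, 2)), h) = Add(h, Mul(2, Pow(h, 2))))
Add(Function('a')(-5), Mul(Add(-50, 43), Function('q')(1))) = Add(Mul(-5, Add(1, Mul(2, -5))), Mul(Add(-50, 43), Mul(7, 1))) = Add(Mul(-5, Add(1, -10)), Mul(-7, 7)) = Add(Mul(-5, -9), -49) = Add(45, -49) = -4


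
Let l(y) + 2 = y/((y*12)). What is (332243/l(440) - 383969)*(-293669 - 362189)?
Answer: 8406920983174/23 ≈ 3.6552e+11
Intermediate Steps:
l(y) = -23/12 (l(y) = -2 + y/((y*12)) = -2 + y/((12*y)) = -2 + y*(1/(12*y)) = -2 + 1/12 = -23/12)
(332243/l(440) - 383969)*(-293669 - 362189) = (332243/(-23/12) - 383969)*(-293669 - 362189) = (332243*(-12/23) - 383969)*(-655858) = (-3986916/23 - 383969)*(-655858) = -12818203/23*(-655858) = 8406920983174/23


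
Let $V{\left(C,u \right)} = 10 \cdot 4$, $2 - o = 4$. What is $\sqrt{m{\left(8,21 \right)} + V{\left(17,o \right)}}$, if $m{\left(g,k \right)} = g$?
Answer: $4 \sqrt{3} \approx 6.9282$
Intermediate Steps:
$o = -2$ ($o = 2 - 4 = -2$)
$V{\left(C,u \right)} = 40$
$\sqrt{m{\left(8,21 \right)} + V{\left(17,o \right)}} = \sqrt{8 + 40} = \sqrt{48} = 4 \sqrt{3}$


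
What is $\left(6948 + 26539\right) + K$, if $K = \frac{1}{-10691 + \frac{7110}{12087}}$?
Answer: $\frac{6085826902}{181737} \approx 33487.0$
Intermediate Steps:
$K = - \frac{17}{181737}$ ($K = \frac{1}{-10691 + 7110 \cdot \frac{1}{12087}} = \frac{1}{-10691 + \frac{10}{17}} = \frac{1}{- \frac{181737}{17}} = - \frac{17}{181737} \approx -9.3542 \cdot 10^{-5}$)
$\left(6948 + 26539\right) + K = \left(6948 + 26539\right) - \frac{17}{181737} = 33487 - \frac{17}{181737} = \frac{6085826902}{181737}$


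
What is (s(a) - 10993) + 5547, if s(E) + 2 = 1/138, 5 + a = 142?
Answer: -751823/138 ≈ -5448.0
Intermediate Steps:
a = 137 (a = -5 + 142 = 137)
s(E) = -275/138 (s(E) = -2 + 1/138 = -275/138)
(s(a) - 10993) + 5547 = (-275/138 - 10993) + 5547 = -1517309/138 + 5547 = -751823/138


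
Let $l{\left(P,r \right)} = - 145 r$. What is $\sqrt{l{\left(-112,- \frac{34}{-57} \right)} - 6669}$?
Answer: $\frac{i \sqrt{21948591}}{57} \approx 82.192 i$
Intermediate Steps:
$\sqrt{l{\left(-112,- \frac{34}{-57} \right)} - 6669} = \sqrt{- 145 \left(- \frac{34}{-57}\right) - 6669} = \sqrt{- 145 \left(\left(-34\right) \left(- \frac{1}{57}\right)\right) - 6669} = \sqrt{\left(-145\right) \frac{34}{57} - 6669} = \sqrt{- \frac{4930}{57} - 6669} = \sqrt{- \frac{385063}{57}} = \frac{i \sqrt{21948591}}{57}$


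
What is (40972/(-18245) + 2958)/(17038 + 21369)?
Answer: 53927738/700735715 ≈ 0.076959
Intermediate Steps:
(40972/(-18245) + 2958)/(17038 + 21369) = (40972*(-1/18245) + 2958)/38407 = (-40972/18245 + 2958)*(1/38407) = (53927738/18245)*(1/38407) = 53927738/700735715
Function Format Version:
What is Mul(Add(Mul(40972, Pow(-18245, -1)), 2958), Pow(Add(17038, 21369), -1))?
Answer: Rational(53927738, 700735715) ≈ 0.076959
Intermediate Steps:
Mul(Add(Mul(40972, Pow(-18245, -1)), 2958), Pow(Add(17038, 21369), -1)) = Mul(Add(Mul(40972, Rational(-1, 18245)), 2958), Pow(38407, -1)) = Mul(Add(Rational(-40972, 18245), 2958), Rational(1, 38407)) = Mul(Rational(53927738, 18245), Rational(1, 38407)) = Rational(53927738, 700735715)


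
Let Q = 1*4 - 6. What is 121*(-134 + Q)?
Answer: -16456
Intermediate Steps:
Q = -2 (Q = 4 - 6 = -2)
121*(-134 + Q) = 121*(-134 - 2) = 121*(-136) = -16456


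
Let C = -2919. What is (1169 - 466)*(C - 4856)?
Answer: -5465825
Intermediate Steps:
(1169 - 466)*(C - 4856) = (1169 - 466)*(-2919 - 4856) = 703*(-7775) = -5465825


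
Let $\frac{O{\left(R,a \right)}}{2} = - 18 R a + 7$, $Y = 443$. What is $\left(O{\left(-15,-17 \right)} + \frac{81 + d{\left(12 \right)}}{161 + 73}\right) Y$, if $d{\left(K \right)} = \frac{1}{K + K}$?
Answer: $- \frac{22803119773}{5616} \approx -4.0604 \cdot 10^{6}$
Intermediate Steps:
$O{\left(R,a \right)} = 14 - 36 R a$ ($O{\left(R,a \right)} = 2 \left(- 18 R a + 7\right) = 2 \left(7 - 18 R a\right) = 14 - 36 R a$)
$d{\left(K \right)} = \frac{1}{2 K}$
$\left(O{\left(-15,-17 \right)} + \frac{81 + d{\left(12 \right)}}{161 + 73}\right) Y = \left(\left(14 - \left(-540\right) \left(-17\right)\right) + \frac{81 + \frac{1}{2 \cdot 12}}{161 + 73}\right) 443 = \left(\left(14 - 9180\right) + \frac{81 + \frac{1}{2} \cdot \frac{1}{12}}{234}\right) 443 = \left(-9166 + \left(81 + \frac{1}{24}\right) \frac{1}{234}\right) 443 = \left(-9166 + \frac{1945}{24} \cdot \frac{1}{234}\right) 443 = \left(-9166 + \frac{1945}{5616}\right) 443 = \left(- \frac{51474311}{5616}\right) 443 = - \frac{22803119773}{5616}$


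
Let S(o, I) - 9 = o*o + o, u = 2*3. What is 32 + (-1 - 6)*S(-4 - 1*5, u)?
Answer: -535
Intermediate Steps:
u = 6
S(o, I) = 9 + o + o**2 (S(o, I) = 9 + (o*o + o) = 9 + (o**2 + o) = 9 + (o + o**2) = 9 + o + o**2)
32 + (-1 - 6)*S(-4 - 1*5, u) = 32 + (-1 - 6)*(9 + (-4 - 1*5) + (-4 - 1*5)**2) = 32 - 7*(9 + (-4 - 5) + (-4 - 5)**2) = 32 - 7*(9 - 9 + (-9)**2) = 32 - 7*(9 - 9 + 81) = 32 - 7*81 = 32 - 567 = -535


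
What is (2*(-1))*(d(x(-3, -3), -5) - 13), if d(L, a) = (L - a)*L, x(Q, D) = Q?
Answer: 38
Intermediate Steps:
d(L, a) = L*(L - a)
(2*(-1))*(d(x(-3, -3), -5) - 13) = (2*(-1))*(-3*(-3 - 1*(-5)) - 13) = -2*(-3*(-3 + 5) - 13) = -2*(-3*2 - 13) = -2*(-6 - 13) = -2*(-19) = 38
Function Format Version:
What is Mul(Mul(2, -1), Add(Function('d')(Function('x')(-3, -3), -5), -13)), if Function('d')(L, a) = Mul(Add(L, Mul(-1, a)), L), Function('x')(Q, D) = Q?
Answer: 38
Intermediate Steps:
Function('d')(L, a) = Mul(L, Add(L, Mul(-1, a)))
Mul(Mul(2, -1), Add(Function('d')(Function('x')(-3, -3), -5), -13)) = Mul(Mul(2, -1), Add(Mul(-3, Add(-3, Mul(-1, -5))), -13)) = Mul(-2, Add(Mul(-3, Add(-3, 5)), -13)) = Mul(-2, Add(Mul(-3, 2), -13)) = Mul(-2, Add(-6, -13)) = Mul(-2, -19) = 38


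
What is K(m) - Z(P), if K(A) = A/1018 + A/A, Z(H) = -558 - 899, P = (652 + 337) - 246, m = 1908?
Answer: 743076/509 ≈ 1459.9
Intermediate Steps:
P = 743 (P = 989 - 246 = 743)
Z(H) = -1457
K(A) = 1 + A/1018 (K(A) = A*(1/1018) + 1 = A/1018 + 1 = 1 + A/1018)
K(m) - Z(P) = (1 + (1/1018)*1908) - 1*(-1457) = (1 + 954/509) + 1457 = 1463/509 + 1457 = 743076/509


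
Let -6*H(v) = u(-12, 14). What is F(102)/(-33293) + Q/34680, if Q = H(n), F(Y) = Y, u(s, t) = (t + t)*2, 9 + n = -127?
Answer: -2886071/865950930 ≈ -0.0033328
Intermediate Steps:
n = -136 (n = -9 - 127 = -136)
u(s, t) = 4*t (u(s, t) = (2*t)*2 = 4*t)
H(v) = -28/3 (H(v) = -2*14/3 = -⅙*56 = -28/3)
Q = -28/3 ≈ -9.3333
F(102)/(-33293) + Q/34680 = 102/(-33293) - 28/3/34680 = 102*(-1/33293) - 28/3*1/34680 = -102/33293 - 7/26010 = -2886071/865950930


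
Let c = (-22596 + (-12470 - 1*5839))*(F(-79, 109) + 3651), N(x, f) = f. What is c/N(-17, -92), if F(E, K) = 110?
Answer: 153843705/92 ≈ 1.6722e+6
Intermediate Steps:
c = -153843705 (c = (-22596 + (-12470 - 1*5839))*(110 + 3651) = (-22596 + (-12470 - 5839))*3761 = (-22596 - 18309)*3761 = -40905*3761 = -153843705)
c/N(-17, -92) = -153843705/(-92) = -153843705*(-1/92) = 153843705/92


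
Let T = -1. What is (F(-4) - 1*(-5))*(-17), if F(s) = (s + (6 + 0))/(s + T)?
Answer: -391/5 ≈ -78.200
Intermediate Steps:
F(s) = (6 + s)/(-1 + s) (F(s) = (s + (6 + 0))/(s - 1) = (s + 6)/(-1 + s) = (6 + s)/(-1 + s))
(F(-4) - 1*(-5))*(-17) = ((6 - 4)/(-1 - 4) - 1*(-5))*(-17) = (2/(-5) + 5)*(-17) = (-⅕*2 + 5)*(-17) = (-⅖ + 5)*(-17) = (23/5)*(-17) = -391/5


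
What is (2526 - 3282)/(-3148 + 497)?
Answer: 756/2651 ≈ 0.28518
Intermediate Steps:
(2526 - 3282)/(-3148 + 497) = -756/(-2651) = -756*(-1/2651) = 756/2651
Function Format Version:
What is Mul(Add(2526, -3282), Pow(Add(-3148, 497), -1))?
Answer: Rational(756, 2651) ≈ 0.28518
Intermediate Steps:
Mul(Add(2526, -3282), Pow(Add(-3148, 497), -1)) = Mul(-756, Pow(-2651, -1)) = Mul(-756, Rational(-1, 2651)) = Rational(756, 2651)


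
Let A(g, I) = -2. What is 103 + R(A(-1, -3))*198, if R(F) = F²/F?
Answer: -293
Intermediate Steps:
R(F) = F
103 + R(A(-1, -3))*198 = 103 - 2*198 = 103 - 396 = -293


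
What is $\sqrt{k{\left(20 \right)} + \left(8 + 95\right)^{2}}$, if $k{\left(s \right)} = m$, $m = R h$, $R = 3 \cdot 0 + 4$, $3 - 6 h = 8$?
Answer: $\frac{\sqrt{95451}}{3} \approx 102.98$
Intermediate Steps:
$h = - \frac{5}{6}$ ($h = \frac{1}{2} - \frac{4}{3} = - \frac{5}{6} \approx -0.83333$)
$R = 4$ ($R = 0 + 4 = 4$)
$m = - \frac{10}{3}$ ($m = 4 \left(- \frac{5}{6}\right) = - \frac{10}{3} \approx -3.3333$)
$k{\left(s \right)} = - \frac{10}{3}$
$\sqrt{k{\left(20 \right)} + \left(8 + 95\right)^{2}} = \sqrt{- \frac{10}{3} + \left(8 + 95\right)^{2}} = \sqrt{- \frac{10}{3} + 103^{2}} = \sqrt{- \frac{10}{3} + 10609} = \sqrt{\frac{31817}{3}} = \frac{\sqrt{95451}}{3}$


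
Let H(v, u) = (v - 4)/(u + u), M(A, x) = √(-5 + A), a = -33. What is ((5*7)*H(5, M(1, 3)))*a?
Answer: 1155*I/4 ≈ 288.75*I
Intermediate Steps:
H(v, u) = (-4 + v)/(2*u) (H(v, u) = (-4 + v)/((2*u)) = (-4 + v)*(1/(2*u)) = (-4 + v)/(2*u))
((5*7)*H(5, M(1, 3)))*a = ((5*7)*((-4 + 5)/(2*(√(-5 + 1)))))*(-33) = (35*((½)*1/√(-4)))*(-33) = (35*((½)*1/(2*I)))*(-33) = (35*((½)*(-I/2)*1))*(-33) = (35*(-I/4))*(-33) = -35*I/4*(-33) = 1155*I/4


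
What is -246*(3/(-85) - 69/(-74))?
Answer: -694089/3145 ≈ -220.70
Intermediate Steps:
-246*(3/(-85) - 69/(-74)) = -246*(3*(-1/85) - 69*(-1/74)) = -246*(-3/85 + 69/74) = -246*5643/6290 = -694089/3145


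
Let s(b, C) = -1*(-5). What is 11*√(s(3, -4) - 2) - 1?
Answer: -1 + 11*√3 ≈ 18.053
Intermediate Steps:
s(b, C) = 5
11*√(s(3, -4) - 2) - 1 = 11*√(5 - 2) - 1 = 11*√3 - 1 = -1 + 11*√3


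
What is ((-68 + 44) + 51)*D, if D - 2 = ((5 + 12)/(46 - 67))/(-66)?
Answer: 8367/154 ≈ 54.331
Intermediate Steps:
D = 2789/1386 (D = 2 + ((5 + 12)/(46 - 67))/(-66) = 2 + (17/(-21))*(-1/66) = 2 + (17*(-1/21))*(-1/66) = 2 - 17/21*(-1/66) = 2 + 17/1386 = 2789/1386 ≈ 2.0123)
((-68 + 44) + 51)*D = ((-68 + 44) + 51)*(2789/1386) = (-24 + 51)*(2789/1386) = 27*(2789/1386) = 8367/154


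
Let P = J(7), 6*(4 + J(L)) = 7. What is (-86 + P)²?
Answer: 284089/36 ≈ 7891.4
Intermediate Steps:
J(L) = -17/6 (J(L) = -4 + (⅙)*7 = -4 + 7/6 = -17/6)
P = -17/6 ≈ -2.8333
(-86 + P)² = (-86 - 17/6)² = (-533/6)² = 284089/36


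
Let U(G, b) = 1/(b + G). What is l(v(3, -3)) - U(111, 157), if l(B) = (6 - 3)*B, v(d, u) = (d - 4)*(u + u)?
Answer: 4823/268 ≈ 17.996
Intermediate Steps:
U(G, b) = 1/(G + b)
v(d, u) = 2*u*(-4 + d) (v(d, u) = (-4 + d)*(2*u) = 2*u*(-4 + d))
l(B) = 3*B
l(v(3, -3)) - U(111, 157) = 3*(2*(-3)*(-4 + 3)) - 1/(111 + 157) = 3*(2*(-3)*(-1)) - 1/268 = 3*6 - 1*1/268 = 18 - 1/268 = 4823/268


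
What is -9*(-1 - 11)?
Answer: 108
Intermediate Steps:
-9*(-1 - 11) = -9*(-12) = 108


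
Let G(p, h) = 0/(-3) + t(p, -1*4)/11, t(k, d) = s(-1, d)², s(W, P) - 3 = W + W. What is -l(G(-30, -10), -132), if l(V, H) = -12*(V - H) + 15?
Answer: 17271/11 ≈ 1570.1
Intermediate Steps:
s(W, P) = 3 + 2*W (s(W, P) = 3 + (W + W) = 3 + 2*W)
t(k, d) = 1 (t(k, d) = (3 + 2*(-1))² = (3 - 2)² = 1² = 1)
G(p, h) = 1/11 (G(p, h) = 0/(-3) + 1/11 = 0*(-⅓) + 1*(1/11) = 0 + 1/11 = 1/11)
l(V, H) = 15 - 12*V + 12*H (l(V, H) = (-12*V + 12*H) + 15 = 15 - 12*V + 12*H)
-l(G(-30, -10), -132) = -(15 - 12*1/11 + 12*(-132)) = -(15 - 12/11 - 1584) = -1*(-17271/11) = 17271/11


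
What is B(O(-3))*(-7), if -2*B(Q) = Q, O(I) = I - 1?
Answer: -14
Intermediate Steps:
O(I) = -1 + I
B(Q) = -Q/2
B(O(-3))*(-7) = -(-1 - 3)/2*(-7) = -1/2*(-4)*(-7) = 2*(-7) = -14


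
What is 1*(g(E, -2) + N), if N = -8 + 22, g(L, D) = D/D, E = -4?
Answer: 15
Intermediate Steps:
g(L, D) = 1
N = 14
1*(g(E, -2) + N) = 1*(1 + 14) = 1*15 = 15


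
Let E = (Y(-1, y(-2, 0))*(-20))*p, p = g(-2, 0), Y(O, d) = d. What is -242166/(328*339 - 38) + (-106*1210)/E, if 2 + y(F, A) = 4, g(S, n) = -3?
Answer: -357141799/333462 ≈ -1071.0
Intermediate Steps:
y(F, A) = 2 (y(F, A) = -2 + 4 = 2)
p = -3
E = 120 (E = (2*(-20))*(-3) = -40*(-3) = 120)
-242166/(328*339 - 38) + (-106*1210)/E = -242166/(328*339 - 38) - 106*1210/120 = -242166/(111192 - 38) - 128260*1/120 = -242166/111154 - 6413/6 = -242166*1/111154 - 6413/6 = -121083/55577 - 6413/6 = -357141799/333462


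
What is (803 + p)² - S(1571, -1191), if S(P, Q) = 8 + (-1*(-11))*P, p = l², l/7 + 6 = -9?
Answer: 139884295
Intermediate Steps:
l = -105 (l = -42 + 7*(-9) = -42 - 63 = -105)
p = 11025 (p = (-105)² = 11025)
S(P, Q) = 8 + 11*P
(803 + p)² - S(1571, -1191) = (803 + 11025)² - (8 + 11*1571) = 11828² - (8 + 17281) = 139901584 - 1*17289 = 139901584 - 17289 = 139884295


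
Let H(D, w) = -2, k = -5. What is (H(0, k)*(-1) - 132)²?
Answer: 16900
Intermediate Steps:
(H(0, k)*(-1) - 132)² = (-2*(-1) - 132)² = (2 - 132)² = (-130)² = 16900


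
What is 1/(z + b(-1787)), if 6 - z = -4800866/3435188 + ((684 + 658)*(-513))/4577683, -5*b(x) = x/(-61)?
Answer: 218008478244010/368201264884491 ≈ 0.59209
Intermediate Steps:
b(x) = x/305 (b(x) = -x/(5*(-61)) = -x*(-1)/(5*61) = -(-1)*x/305 = x/305)
z = 5395136107625/714781895882 (z = 6 - (-4800866/3435188 + ((684 + 658)*(-513))/4577683) = 6 - (-4800866*1/3435188 + (1342*(-513))*(1/4577683)) = 6 - (-2400433/1717594 - 688446*1/4577683) = 6 - (-2400433/1717594 - 62586/416153) = 6 - 1*(-1106444732333/714781895882) = 6 + 1106444732333/714781895882 = 5395136107625/714781895882 ≈ 7.5479)
1/(z + b(-1787)) = 1/(5395136107625/714781895882 + (1/305)*(-1787)) = 1/(5395136107625/714781895882 - 1787/305) = 1/(368201264884491/218008478244010) = 218008478244010/368201264884491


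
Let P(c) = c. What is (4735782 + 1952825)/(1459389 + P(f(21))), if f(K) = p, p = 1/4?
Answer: 26754428/5837557 ≈ 4.5832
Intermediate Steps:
p = ¼ ≈ 0.25000
f(K) = ¼
(4735782 + 1952825)/(1459389 + P(f(21))) = (4735782 + 1952825)/(1459389 + ¼) = 6688607/(5837557/4) = 6688607*(4/5837557) = 26754428/5837557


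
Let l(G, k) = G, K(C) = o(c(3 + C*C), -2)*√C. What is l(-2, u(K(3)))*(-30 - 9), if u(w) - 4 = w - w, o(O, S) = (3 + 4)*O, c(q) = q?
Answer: 78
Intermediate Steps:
o(O, S) = 7*O
K(C) = √C*(21 + 7*C²) (K(C) = (7*(3 + C*C))*√C = (7*(3 + C²))*√C = (21 + 7*C²)*√C = √C*(21 + 7*C²))
u(w) = 4 (u(w) = 4 + (w - w) = 4 + 0 = 4)
l(-2, u(K(3)))*(-30 - 9) = -2*(-30 - 9) = -2*(-39) = 78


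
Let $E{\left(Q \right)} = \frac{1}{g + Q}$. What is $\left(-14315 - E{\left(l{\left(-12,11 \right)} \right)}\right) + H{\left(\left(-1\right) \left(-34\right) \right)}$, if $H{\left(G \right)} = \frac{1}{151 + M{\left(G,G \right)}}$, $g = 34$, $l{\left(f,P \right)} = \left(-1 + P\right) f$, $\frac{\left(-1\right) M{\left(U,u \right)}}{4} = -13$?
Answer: $- \frac{249910981}{17458} \approx -14315.0$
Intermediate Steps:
$M{\left(U,u \right)} = 52$ ($M{\left(U,u \right)} = \left(-4\right) \left(-13\right) = 52$)
$l{\left(f,P \right)} = f \left(-1 + P\right)$
$H{\left(G \right)} = \frac{1}{203}$ ($H{\left(G \right)} = \frac{1}{151 + 52} = \frac{1}{203}$)
$E{\left(Q \right)} = \frac{1}{34 + Q}$
$\left(-14315 - E{\left(l{\left(-12,11 \right)} \right)}\right) + H{\left(\left(-1\right) \left(-34\right) \right)} = \left(-14315 - \frac{1}{34 - 12 \left(-1 + 11\right)}\right) + \frac{1}{203} = \left(-14315 - \frac{1}{34 - 120}\right) + \frac{1}{203} = \left(-14315 - \frac{1}{-86}\right) + \frac{1}{203} = \left(-14315 - - \frac{1}{86}\right) + \frac{1}{203} = \left(-14315 + \frac{1}{86}\right) + \frac{1}{203} = - \frac{1231089}{86} + \frac{1}{203} = - \frac{249910981}{17458}$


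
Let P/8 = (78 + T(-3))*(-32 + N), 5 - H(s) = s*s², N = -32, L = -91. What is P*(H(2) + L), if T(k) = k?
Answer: 3609600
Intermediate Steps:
H(s) = 5 - s³ (H(s) = 5 - s*s² = 5 - s³)
P = -38400 (P = 8*((78 - 3)*(-32 - 32)) = 8*(75*(-64)) = 8*(-4800) = -38400)
P*(H(2) + L) = -38400*((5 - 1*2³) - 91) = -38400*((5 - 1*8) - 91) = -38400*((5 - 8) - 91) = -38400*(-3 - 91) = -38400*(-94) = 3609600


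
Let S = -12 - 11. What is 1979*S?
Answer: -45517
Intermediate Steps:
S = -23
1979*S = 1979*(-23) = -45517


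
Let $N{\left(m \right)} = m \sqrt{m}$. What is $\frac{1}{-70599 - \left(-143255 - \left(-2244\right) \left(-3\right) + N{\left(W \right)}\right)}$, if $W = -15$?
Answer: $\frac{79388}{6302457919} - \frac{15 i \sqrt{15}}{6302457919} \approx 1.2596 \cdot 10^{-5} - 9.2178 \cdot 10^{-9} i$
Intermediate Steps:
$N{\left(m \right)} = m^{\frac{3}{2}}$
$\frac{1}{-70599 - \left(-143255 - \left(-2244\right) \left(-3\right) + N{\left(W \right)}\right)} = \frac{1}{-70599 - \left(-143255 + \left(-15\right)^{\frac{3}{2}} - \left(-2244\right) \left(-3\right)\right)} = \frac{1}{-70599 - \left(-143255 - 6732 - 15 i \sqrt{15}\right)} = \frac{1}{-70599 + \left(143255 - \left(-6732 - 15 i \sqrt{15}\right)\right)} = \frac{1}{-70599 + \left(143255 + \left(6732 + 15 i \sqrt{15}\right)\right)} = \frac{1}{-70599 + \left(149987 + 15 i \sqrt{15}\right)} = \frac{1}{79388 + 15 i \sqrt{15}}$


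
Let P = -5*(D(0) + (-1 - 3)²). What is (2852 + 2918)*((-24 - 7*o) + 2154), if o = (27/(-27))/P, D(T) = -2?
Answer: 12289523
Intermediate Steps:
P = -70 (P = -5*(-2 + (-1 - 3)²) = -5*(-2 + (-4)²) = -5*(-2 + 16) = -5*14 = -70)
o = 1/70 (o = (27/(-27))/(-70) = (27*(-1/27))*(-1/70) = -1*(-1/70) = 1/70 ≈ 0.014286)
(2852 + 2918)*((-24 - 7*o) + 2154) = (2852 + 2918)*((-24 - 7*1/70) + 2154) = 5770*((-24 - ⅒) + 2154) = 5770*(-241/10 + 2154) = 5770*(21299/10) = 12289523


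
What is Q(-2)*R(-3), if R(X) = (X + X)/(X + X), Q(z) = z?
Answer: -2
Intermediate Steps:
R(X) = 1 (R(X) = (2*X)/((2*X)) = (2*X)*(1/(2*X)) = 1)
Q(-2)*R(-3) = -2*1 = -2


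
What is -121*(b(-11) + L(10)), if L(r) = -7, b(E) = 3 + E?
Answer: 1815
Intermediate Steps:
-121*(b(-11) + L(10)) = -121*((3 - 11) - 7) = -121*(-8 - 7) = -121*(-15) = 1815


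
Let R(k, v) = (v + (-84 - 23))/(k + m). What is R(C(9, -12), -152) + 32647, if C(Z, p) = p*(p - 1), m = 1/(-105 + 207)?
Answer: 519485293/15913 ≈ 32645.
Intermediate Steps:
m = 1/102 ≈ 0.0098039
C(Z, p) = p*(-1 + p)
R(k, v) = (-107 + v)/(1/102 + k) (R(k, v) = (v + (-84 - 23))/(k + 1/102) = (v - 107)/(1/102 + k) = (-107 + v)/(1/102 + k))
R(C(9, -12), -152) + 32647 = 102*(-107 - 152)/(1 + 102*(-12*(-1 - 12))) + 32647 = 102*(-259)/(1 + 102*(-12*(-13))) + 32647 = 102*(-259)/(1 + 102*156) + 32647 = 102*(-259)/(1 + 15912) + 32647 = 102*(-259)/15913 + 32647 = 102*(1/15913)*(-259) + 32647 = -26418/15913 + 32647 = 519485293/15913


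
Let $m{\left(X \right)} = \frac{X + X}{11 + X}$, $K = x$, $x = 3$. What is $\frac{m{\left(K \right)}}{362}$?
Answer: $\frac{3}{2534} \approx 0.0011839$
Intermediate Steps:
$K = 3$
$m{\left(X \right)} = \frac{2 X}{11 + X}$
$\frac{m{\left(K \right)}}{362} = \frac{2 \cdot 3 \frac{1}{11 + 3}}{362} = 2 \cdot 3 \cdot \frac{1}{14} \cdot \frac{1}{362} = \frac{3}{7} \cdot \frac{1}{362} = \frac{3}{2534}$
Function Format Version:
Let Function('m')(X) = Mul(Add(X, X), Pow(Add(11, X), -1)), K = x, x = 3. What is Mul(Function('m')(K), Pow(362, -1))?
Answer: Rational(3, 2534) ≈ 0.0011839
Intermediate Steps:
K = 3
Function('m')(X) = Mul(2, X, Pow(Add(11, X), -1)) (Function('m')(X) = Mul(Mul(2, X), Pow(Add(11, X), -1)) = Mul(2, X, Pow(Add(11, X), -1)))
Mul(Function('m')(K), Pow(362, -1)) = Mul(Mul(2, 3, Pow(Add(11, 3), -1)), Pow(362, -1)) = Mul(Mul(2, 3, Pow(14, -1)), Rational(1, 362)) = Mul(Mul(2, 3, Rational(1, 14)), Rational(1, 362)) = Mul(Rational(3, 7), Rational(1, 362)) = Rational(3, 2534)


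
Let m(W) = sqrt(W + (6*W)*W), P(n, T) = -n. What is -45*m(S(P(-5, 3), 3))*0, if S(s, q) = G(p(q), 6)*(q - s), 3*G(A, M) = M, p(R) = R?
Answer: 0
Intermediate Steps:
G(A, M) = M/3
S(s, q) = -2*s + 2*q (S(s, q) = ((1/3)*6)*(q - s) = 2*(q - s) = -2*s + 2*q)
m(W) = sqrt(W + 6*W**2)
-45*m(S(P(-5, 3), 3))*0 = -45*sqrt(-1 - 6*(-(-2)*(-5) + 2*3))*sqrt(-6 + 2*(-1*(-5)))*0 = -45*2*sqrt(-1 - 6*(-2*5 + 6))*0 = -45*2*sqrt(-1 - 6*(-10 + 6))*0 = -45*2*sqrt(23)*0 = -90*sqrt(23)*0 = 0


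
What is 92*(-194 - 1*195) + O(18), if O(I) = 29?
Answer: -35759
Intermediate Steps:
92*(-194 - 1*195) + O(18) = 92*(-194 - 1*195) + 29 = 92*(-194 - 195) + 29 = 92*(-389) + 29 = -35788 + 29 = -35759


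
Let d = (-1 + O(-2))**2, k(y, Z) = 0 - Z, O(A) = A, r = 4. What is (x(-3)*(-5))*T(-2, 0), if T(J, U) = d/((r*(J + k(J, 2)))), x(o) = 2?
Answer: 45/8 ≈ 5.6250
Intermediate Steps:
k(y, Z) = -Z
d = 9 (d = (-1 - 2)**2 = (-3)**2 = 9)
T(J, U) = 9/(-8 + 4*J) (T(J, U) = 9/((4*(J - 1*2))) = 9/((4*(J - 2))) = 9/((4*(-2 + J))) = 9/(-8 + 4*J))
(x(-3)*(-5))*T(-2, 0) = (2*(-5))*(9/(4*(-2 - 2))) = -45/(2*(-4)) = -45*(-1)/(2*4) = -10*(-9/16) = 45/8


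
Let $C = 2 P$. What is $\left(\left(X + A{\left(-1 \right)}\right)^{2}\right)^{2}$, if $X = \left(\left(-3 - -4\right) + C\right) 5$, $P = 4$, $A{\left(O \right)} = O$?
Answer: $3748096$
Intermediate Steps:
$C = 8$ ($C = 2 \cdot 4 = 8$)
$X = 45$ ($X = \left(\left(-3 - -4\right) + 8\right) 5 = \left(\left(-3 + 4\right) + 8\right) 5 = \left(1 + 8\right) 5 = 9 \cdot 5 = 45$)
$\left(\left(X + A{\left(-1 \right)}\right)^{2}\right)^{2} = \left(\left(45 - 1\right)^{2}\right)^{2} = \left(44^{2}\right)^{2} = 1936^{2} = 3748096$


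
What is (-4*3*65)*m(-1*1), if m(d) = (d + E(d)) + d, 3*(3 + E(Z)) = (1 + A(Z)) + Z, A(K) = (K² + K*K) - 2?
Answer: 3900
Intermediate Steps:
A(K) = -2 + 2*K² (A(K) = (K² + K²) - 2 = 2*K² - 2 = -2 + 2*K²)
E(Z) = -10/3 + Z/3 + 2*Z²/3 (E(Z) = -3 + ((1 + (-2 + 2*Z²)) + Z)/3 = -3 + ((-1 + 2*Z²) + Z)/3 = -3 + (-1 + Z + 2*Z²)/3 = -3 + (-⅓ + Z/3 + 2*Z²/3) = -10/3 + Z/3 + 2*Z²/3)
m(d) = -10/3 + 2*d²/3 + 7*d/3 (m(d) = (d + (-10/3 + d/3 + 2*d²/3)) + d = (-10/3 + 2*d²/3 + 4*d/3) + d = -10/3 + 2*d²/3 + 7*d/3)
(-4*3*65)*m(-1*1) = (-4*3*65)*(-10/3 + 2*(-1*1)²/3 + 7*(-1*1)/3) = (-12*65)*(-10/3 + (⅔)*(-1)² + (7/3)*(-1)) = -780*(-10/3 + (⅔)*1 - 7/3) = -780*(-10/3 + ⅔ - 7/3) = -780*(-5) = 3900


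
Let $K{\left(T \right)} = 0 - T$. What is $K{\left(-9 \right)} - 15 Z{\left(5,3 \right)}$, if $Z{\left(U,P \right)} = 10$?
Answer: $-141$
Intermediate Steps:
$K{\left(T \right)} = - T$
$K{\left(-9 \right)} - 15 Z{\left(5,3 \right)} = \left(-1\right) \left(-9\right) - 150 = 9 - 150 = -141$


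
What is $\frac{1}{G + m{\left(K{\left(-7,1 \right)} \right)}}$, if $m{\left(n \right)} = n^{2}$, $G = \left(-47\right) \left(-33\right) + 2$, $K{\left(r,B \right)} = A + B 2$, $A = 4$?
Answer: $\frac{1}{1589} \approx 0.00062933$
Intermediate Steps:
$K{\left(r,B \right)} = 4 + 2 B$ ($K{\left(r,B \right)} = 4 + B 2 = 4 + 2 B$)
$G = 1553$ ($G = 1551 + 2 = 1553$)
$\frac{1}{G + m{\left(K{\left(-7,1 \right)} \right)}} = \frac{1}{1553 + \left(4 + 2 \cdot 1\right)^{2}} = \frac{1}{1553 + \left(4 + 2\right)^{2}} = \frac{1}{1553 + 6^{2}} = \frac{1}{1553 + 36} = \frac{1}{1589}$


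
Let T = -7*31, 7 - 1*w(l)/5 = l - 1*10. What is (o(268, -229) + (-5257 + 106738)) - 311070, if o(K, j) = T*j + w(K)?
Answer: -161151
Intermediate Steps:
w(l) = 85 - 5*l (w(l) = 35 - 5*(l - 1*10) = 35 - 5*(l - 10) = 35 - 5*(-10 + l) = 35 + (50 - 5*l) = 85 - 5*l)
T = -217
o(K, j) = 85 - 217*j - 5*K (o(K, j) = -217*j + (85 - 5*K) = 85 - 217*j - 5*K)
(o(268, -229) + (-5257 + 106738)) - 311070 = ((85 - 217*(-229) - 5*268) + (-5257 + 106738)) - 311070 = ((85 + 49693 - 1340) + 101481) - 311070 = (48438 + 101481) - 311070 = 149919 - 311070 = -161151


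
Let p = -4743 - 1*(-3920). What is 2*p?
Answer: -1646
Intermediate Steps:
p = -823 (p = -4743 + 3920 = -823)
2*p = 2*(-823) = -1646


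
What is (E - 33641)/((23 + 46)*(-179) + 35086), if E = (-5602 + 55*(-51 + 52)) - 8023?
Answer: -47211/22735 ≈ -2.0766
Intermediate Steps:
E = -13570 (E = (-5602 + 55*1) - 8023 = (-5602 + 55) - 8023 = -5547 - 8023 = -13570)
(E - 33641)/((23 + 46)*(-179) + 35086) = (-13570 - 33641)/((23 + 46)*(-179) + 35086) = -47211/(69*(-179) + 35086) = -47211/(-12351 + 35086) = -47211/22735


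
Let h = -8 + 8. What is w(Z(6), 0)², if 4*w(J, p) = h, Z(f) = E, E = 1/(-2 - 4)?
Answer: 0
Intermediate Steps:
h = 0
E = -⅙ (E = 1/(-6) = -⅙ ≈ -0.16667)
Z(f) = -⅙
w(J, p) = 0 (w(J, p) = (¼)*0 = 0)
w(Z(6), 0)² = 0² = 0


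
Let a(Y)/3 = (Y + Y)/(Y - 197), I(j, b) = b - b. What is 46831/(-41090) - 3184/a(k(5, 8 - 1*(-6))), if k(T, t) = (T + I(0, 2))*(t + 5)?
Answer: 88786823/156142 ≈ 568.63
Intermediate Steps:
I(j, b) = 0
k(T, t) = T*(5 + t) (k(T, t) = (T + 0)*(t + 5) = T*(5 + t))
a(Y) = 6*Y/(-197 + Y) (a(Y) = 3*((Y + Y)/(Y - 197)) = 3*((2*Y)/(-197 + Y)) = 3*(2*Y/(-197 + Y)) = 6*Y/(-197 + Y))
46831/(-41090) - 3184/a(k(5, 8 - 1*(-6))) = 46831/(-41090) - 3184*(-197 + 5*(5 + (8 - 1*(-6))))/(30*(5 + (8 - 1*(-6)))) = 46831*(-1/41090) - 3184*(-197 + 5*(5 + (8 + 6)))/(30*(5 + (8 + 6))) = -46831/41090 - 3184*(-197 + 5*(5 + 14))/(30*(5 + 14)) = -46831/41090 - 3184/(6*(5*19)/(-197 + 5*19)) = -46831/41090 - 3184/(6*95/(-197 + 95)) = -46831/41090 - 3184/(6*95/(-102)) = -46831/41090 - 3184/(6*95*(-1/102)) = -46831/41090 - 3184/(-95/17) = -46831/41090 - 3184*(-17/95) = -46831/41090 + 54128/95 = 88786823/156142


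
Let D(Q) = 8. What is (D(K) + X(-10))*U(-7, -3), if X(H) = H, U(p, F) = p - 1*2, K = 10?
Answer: 18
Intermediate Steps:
U(p, F) = -2 + p (U(p, F) = p - 2 = -2 + p)
(D(K) + X(-10))*U(-7, -3) = (8 - 10)*(-2 - 7) = -2*(-9) = 18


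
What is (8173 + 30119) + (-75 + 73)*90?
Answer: 38112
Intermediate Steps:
(8173 + 30119) + (-75 + 73)*90 = 38292 - 2*90 = 38292 - 180 = 38112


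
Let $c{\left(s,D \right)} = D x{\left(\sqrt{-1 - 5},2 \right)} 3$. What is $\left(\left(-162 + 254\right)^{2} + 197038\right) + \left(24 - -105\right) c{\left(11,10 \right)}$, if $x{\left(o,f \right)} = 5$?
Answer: $224852$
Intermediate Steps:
$c{\left(s,D \right)} = 15 D$ ($c{\left(s,D \right)} = D 5 \cdot 3 = 5 D 3 = 15 D$)
$\left(\left(-162 + 254\right)^{2} + 197038\right) + \left(24 - -105\right) c{\left(11,10 \right)} = \left(\left(-162 + 254\right)^{2} + 197038\right) + \left(24 - -105\right) 15 \cdot 10 = \left(92^{2} + 197038\right) + \left(24 + 105\right) 150 = \left(8464 + 197038\right) + 129 \cdot 150 = 205502 + 19350 = 224852$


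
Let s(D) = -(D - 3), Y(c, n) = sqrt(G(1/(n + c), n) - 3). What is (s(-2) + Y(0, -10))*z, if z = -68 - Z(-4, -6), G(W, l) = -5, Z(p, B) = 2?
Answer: -350 - 140*I*sqrt(2) ≈ -350.0 - 197.99*I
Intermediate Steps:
Y(c, n) = 2*I*sqrt(2) (Y(c, n) = sqrt(-5 - 3) = sqrt(-8) = 2*I*sqrt(2))
s(D) = 3 - D (s(D) = -(-3 + D) = 3 - D)
z = -70 (z = -68 - 1*2 = -68 - 2 = -70)
(s(-2) + Y(0, -10))*z = ((3 - 1*(-2)) + 2*I*sqrt(2))*(-70) = ((3 + 2) + 2*I*sqrt(2))*(-70) = (5 + 2*I*sqrt(2))*(-70) = -350 - 140*I*sqrt(2)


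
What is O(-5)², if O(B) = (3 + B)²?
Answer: 16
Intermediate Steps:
O(-5)² = ((3 - 5)²)² = ((-2)²)² = 4² = 16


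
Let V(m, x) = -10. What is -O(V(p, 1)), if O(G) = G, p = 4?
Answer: 10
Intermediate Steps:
-O(V(p, 1)) = -1*(-10) = 10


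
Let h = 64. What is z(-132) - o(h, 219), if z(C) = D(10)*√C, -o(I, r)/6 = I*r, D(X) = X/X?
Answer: 84096 + 2*I*√33 ≈ 84096.0 + 11.489*I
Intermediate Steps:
D(X) = 1
o(I, r) = -6*I*r
z(C) = √C (z(C) = 1*√C = √C)
z(-132) - o(h, 219) = √(-132) - (-6)*64*219 = 2*I*√33 - 1*(-84096) = 2*I*√33 + 84096 = 84096 + 2*I*√33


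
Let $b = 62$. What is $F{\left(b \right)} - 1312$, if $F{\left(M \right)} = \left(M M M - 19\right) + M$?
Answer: $237059$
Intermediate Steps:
$F{\left(M \right)} = -19 + M + M^{3}$ ($F{\left(M \right)} = \left(M^{2} M - 19\right) + M = \left(M^{3} - 19\right) + M = \left(-19 + M^{3}\right) + M = -19 + M + M^{3}$)
$F{\left(b \right)} - 1312 = \left(-19 + 62 + 62^{3}\right) - 1312 = \left(-19 + 62 + 238328\right) - 1312 = 238371 - 1312 = 237059$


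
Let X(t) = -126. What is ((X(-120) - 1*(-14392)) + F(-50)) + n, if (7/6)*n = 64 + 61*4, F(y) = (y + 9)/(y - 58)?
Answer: 1569281/108 ≈ 14530.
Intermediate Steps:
F(y) = (9 + y)/(-58 + y)
n = 264 (n = 6*(64 + 61*4)/7 = 6*(64 + 244)/7 = (6/7)*308 = 264)
((X(-120) - 1*(-14392)) + F(-50)) + n = ((-126 - 1*(-14392)) + (9 - 50)/(-58 - 50)) + 264 = ((-126 + 14392) - 41/(-108)) + 264 = (14266 - 1/108*(-41)) + 264 = (14266 + 41/108) + 264 = 1540769/108 + 264 = 1569281/108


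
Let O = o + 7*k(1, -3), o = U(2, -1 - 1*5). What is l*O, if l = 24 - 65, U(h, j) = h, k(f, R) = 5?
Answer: -1517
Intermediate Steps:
o = 2
l = -41
O = 37 (O = 2 + 7*5 = 2 + 35 = 37)
l*O = -41*37 = -1517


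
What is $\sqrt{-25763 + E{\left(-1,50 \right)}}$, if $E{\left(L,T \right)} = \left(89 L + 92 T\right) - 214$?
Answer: $i \sqrt{21466} \approx 146.51 i$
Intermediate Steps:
$E{\left(L,T \right)} = -214 + 89 L + 92 T$
$\sqrt{-25763 + E{\left(-1,50 \right)}} = \sqrt{-25763 + \left(-214 + 89 \left(-1\right) + 92 \cdot 50\right)} = \sqrt{-25763 - -4297} = \sqrt{-25763 + 4297} = \sqrt{-21466} = i \sqrt{21466}$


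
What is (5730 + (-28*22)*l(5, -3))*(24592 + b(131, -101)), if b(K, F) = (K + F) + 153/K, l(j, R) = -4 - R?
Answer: 20469879710/131 ≈ 1.5626e+8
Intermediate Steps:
b(K, F) = F + K + 153/K (b(K, F) = (F + K) + 153/K = F + K + 153/K)
(5730 + (-28*22)*l(5, -3))*(24592 + b(131, -101)) = (5730 + (-28*22)*(-4 - 1*(-3)))*(24592 + (-101 + 131 + 153/131)) = (5730 - 616*(-4 + 3))*(24592 + (-101 + 131 + 153*(1/131))) = (5730 - 616*(-1))*(24592 + (-101 + 131 + 153/131)) = (5730 + 616)*(24592 + 4083/131) = 6346*(3225635/131) = 20469879710/131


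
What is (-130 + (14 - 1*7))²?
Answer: 15129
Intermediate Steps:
(-130 + (14 - 1*7))² = (-130 + (14 - 7))² = (-130 + 7)² = (-123)² = 15129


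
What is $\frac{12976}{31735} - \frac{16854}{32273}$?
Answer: $- \frac{116087242}{1024183655} \approx -0.11335$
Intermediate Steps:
$\frac{12976}{31735} - \frac{16854}{32273} = - \frac{116087242}{1024183655}$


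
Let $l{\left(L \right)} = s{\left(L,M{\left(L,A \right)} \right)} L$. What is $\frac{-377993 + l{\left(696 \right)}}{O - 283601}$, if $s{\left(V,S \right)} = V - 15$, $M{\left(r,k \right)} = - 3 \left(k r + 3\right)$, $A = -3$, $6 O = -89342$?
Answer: $- \frac{287949}{895474} \approx -0.32156$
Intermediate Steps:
$O = - \frac{44671}{3}$ ($O = \frac{1}{6} \left(-89342\right) = - \frac{44671}{3} \approx -14890.0$)
$M{\left(r,k \right)} = -9 - 3 k r$ ($M{\left(r,k \right)} = - 3 \left(3 + k r\right) = -9 - 3 k r$)
$s{\left(V,S \right)} = -15 + V$ ($s{\left(V,S \right)} = V - 15 = -15 + V$)
$l{\left(L \right)} = L \left(-15 + L\right)$ ($l{\left(L \right)} = \left(-15 + L\right) L = L \left(-15 + L\right)$)
$\frac{-377993 + l{\left(696 \right)}}{O - 283601} = \frac{-377993 + 696 \left(-15 + 696\right)}{- \frac{44671}{3} - 283601} = \frac{-377993 + 696 \cdot 681}{- \frac{895474}{3}} = \left(-377993 + 473976\right) \left(- \frac{3}{895474}\right) = 95983 \left(- \frac{3}{895474}\right) = - \frac{287949}{895474}$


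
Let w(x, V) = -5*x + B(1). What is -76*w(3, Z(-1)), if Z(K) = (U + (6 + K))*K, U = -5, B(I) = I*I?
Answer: 1064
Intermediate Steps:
B(I) = I**2
Z(K) = K*(1 + K) (Z(K) = (-5 + (6 + K))*K = (1 + K)*K = K*(1 + K))
w(x, V) = 1 - 5*x (w(x, V) = -5*x + 1**2 = -5*x + 1 = 1 - 5*x)
-76*w(3, Z(-1)) = -76*(1 - 5*3) = -76*(1 - 15) = -76*(-14) = 1064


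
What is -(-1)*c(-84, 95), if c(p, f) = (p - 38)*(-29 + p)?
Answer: 13786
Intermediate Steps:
c(p, f) = (-38 + p)*(-29 + p)
-(-1)*c(-84, 95) = -(-1)*(1102 + (-84)² - 67*(-84)) = -(-1)*(1102 + 7056 + 5628) = -(-1)*13786 = -1*(-13786) = 13786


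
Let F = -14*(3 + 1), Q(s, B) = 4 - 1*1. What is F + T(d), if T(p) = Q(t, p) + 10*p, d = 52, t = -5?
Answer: 467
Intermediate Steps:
Q(s, B) = 3 (Q(s, B) = 4 - 1 = 3)
T(p) = 3 + 10*p
F = -56 (F = -14*4 = -56)
F + T(d) = -56 + (3 + 10*52) = -56 + (3 + 520) = -56 + 523 = 467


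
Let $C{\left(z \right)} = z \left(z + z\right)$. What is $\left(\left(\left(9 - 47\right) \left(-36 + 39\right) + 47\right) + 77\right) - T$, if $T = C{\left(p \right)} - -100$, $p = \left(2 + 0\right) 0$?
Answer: $-90$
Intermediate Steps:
$p = 0$ ($p = 2 \cdot 0 = 0$)
$C{\left(z \right)} = 2 z^{2}$ ($C{\left(z \right)} = z 2 z = 2 z^{2}$)
$T = 100$ ($T = 2 \cdot 0^{2} - -100 = 2 \cdot 0 + 100 = 0 + 100 = 100$)
$\left(\left(\left(9 - 47\right) \left(-36 + 39\right) + 47\right) + 77\right) - T = \left(\left(\left(9 - 47\right) \left(-36 + 39\right) + 47\right) + 77\right) - 100 = \left(\left(\left(-38\right) 3 + 47\right) + 77\right) - 100 = \left(\left(-114 + 47\right) + 77\right) - 100 = \left(-67 + 77\right) - 100 = 10 - 100 = -90$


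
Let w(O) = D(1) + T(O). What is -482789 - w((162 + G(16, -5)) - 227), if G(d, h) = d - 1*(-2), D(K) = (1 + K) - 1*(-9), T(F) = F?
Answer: -482753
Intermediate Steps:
D(K) = 10 + K (D(K) = (1 + K) + 9 = 10 + K)
G(d, h) = 2 + d (G(d, h) = d + 2 = 2 + d)
w(O) = 11 + O (w(O) = (10 + 1) + O = 11 + O)
-482789 - w((162 + G(16, -5)) - 227) = -482789 - (11 + ((162 + (2 + 16)) - 227)) = -482789 - (11 + ((162 + 18) - 227)) = -482789 - (11 + (180 - 227)) = -482789 - (11 - 47) = -482789 - 1*(-36) = -482789 + 36 = -482753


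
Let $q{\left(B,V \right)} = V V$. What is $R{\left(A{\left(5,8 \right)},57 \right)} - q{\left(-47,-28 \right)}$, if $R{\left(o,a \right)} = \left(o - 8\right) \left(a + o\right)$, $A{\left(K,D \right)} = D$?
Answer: $-784$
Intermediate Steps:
$q{\left(B,V \right)} = V^{2}$
$R{\left(o,a \right)} = \left(-8 + o\right) \left(a + o\right)$
$R{\left(A{\left(5,8 \right)},57 \right)} - q{\left(-47,-28 \right)} = \left(8^{2} - 456 - 64 + 57 \cdot 8\right) - \left(-28\right)^{2} = \left(64 - 456 - 64 + 456\right) - 784 = 0 - 784 = -784$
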